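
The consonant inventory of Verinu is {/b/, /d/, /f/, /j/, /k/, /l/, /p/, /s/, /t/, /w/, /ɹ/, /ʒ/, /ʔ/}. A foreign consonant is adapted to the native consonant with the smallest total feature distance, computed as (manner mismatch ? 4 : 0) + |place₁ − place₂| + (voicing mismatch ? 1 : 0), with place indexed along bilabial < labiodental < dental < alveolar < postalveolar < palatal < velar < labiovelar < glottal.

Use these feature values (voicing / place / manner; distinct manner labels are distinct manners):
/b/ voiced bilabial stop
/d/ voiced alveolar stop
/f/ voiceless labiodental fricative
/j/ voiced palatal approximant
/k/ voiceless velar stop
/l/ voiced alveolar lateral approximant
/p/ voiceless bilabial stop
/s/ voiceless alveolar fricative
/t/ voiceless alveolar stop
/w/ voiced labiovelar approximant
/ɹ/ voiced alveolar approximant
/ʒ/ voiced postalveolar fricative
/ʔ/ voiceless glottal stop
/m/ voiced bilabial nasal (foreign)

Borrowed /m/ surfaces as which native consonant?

/b/ is closest: manner differs (nasal→stop, +4), place distance 0 (bilabial→bilabial), same voicing; total 4. Next closest is /p/ at distance 5.

b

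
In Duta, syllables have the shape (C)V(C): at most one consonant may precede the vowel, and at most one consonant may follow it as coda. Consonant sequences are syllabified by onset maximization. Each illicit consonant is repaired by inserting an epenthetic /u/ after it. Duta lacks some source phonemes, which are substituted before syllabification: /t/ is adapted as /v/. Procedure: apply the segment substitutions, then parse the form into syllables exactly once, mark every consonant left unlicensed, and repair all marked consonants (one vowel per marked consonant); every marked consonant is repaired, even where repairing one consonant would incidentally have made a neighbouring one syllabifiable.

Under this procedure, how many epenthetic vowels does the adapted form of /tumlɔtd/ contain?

After substitution the input is /vumlɔvd/.
The unsyllabifiable consonants are /d/; each receives one epenthetic vowel.

1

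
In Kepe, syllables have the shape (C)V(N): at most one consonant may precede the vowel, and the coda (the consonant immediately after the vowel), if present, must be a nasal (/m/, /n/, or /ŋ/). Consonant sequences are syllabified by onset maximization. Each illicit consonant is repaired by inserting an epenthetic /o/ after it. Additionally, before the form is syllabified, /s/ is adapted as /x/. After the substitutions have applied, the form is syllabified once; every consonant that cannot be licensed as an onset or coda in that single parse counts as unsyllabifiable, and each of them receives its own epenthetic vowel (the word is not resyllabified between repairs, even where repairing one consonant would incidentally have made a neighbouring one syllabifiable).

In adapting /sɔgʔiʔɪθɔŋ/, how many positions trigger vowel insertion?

1

After substitution the input is /xɔgʔiʔɪθɔŋ/.
The unsyllabifiable consonants are /g/; each receives one epenthetic vowel.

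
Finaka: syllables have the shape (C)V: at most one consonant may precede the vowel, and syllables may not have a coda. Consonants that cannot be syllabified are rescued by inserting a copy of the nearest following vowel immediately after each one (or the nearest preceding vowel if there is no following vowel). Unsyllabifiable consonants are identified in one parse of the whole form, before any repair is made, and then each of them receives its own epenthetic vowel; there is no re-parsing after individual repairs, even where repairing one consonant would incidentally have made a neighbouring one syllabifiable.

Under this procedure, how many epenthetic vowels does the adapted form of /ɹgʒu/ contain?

The unsyllabifiable consonants are /ɹ/, /g/; each receives one epenthetic vowel.

2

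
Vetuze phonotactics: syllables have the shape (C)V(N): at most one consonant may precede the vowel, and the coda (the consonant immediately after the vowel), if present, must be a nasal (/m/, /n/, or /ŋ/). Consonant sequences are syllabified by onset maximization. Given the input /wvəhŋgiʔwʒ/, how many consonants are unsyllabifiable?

Under (C)V(N), the unsyllabifiable consonants are /w/, /h/, /ŋ/, /ʔ/, /w/, /ʒ/ (only a nasal (/m/, /n/, or /ŋ/) is licensed in coda position; onsets are limited to one consonant).

6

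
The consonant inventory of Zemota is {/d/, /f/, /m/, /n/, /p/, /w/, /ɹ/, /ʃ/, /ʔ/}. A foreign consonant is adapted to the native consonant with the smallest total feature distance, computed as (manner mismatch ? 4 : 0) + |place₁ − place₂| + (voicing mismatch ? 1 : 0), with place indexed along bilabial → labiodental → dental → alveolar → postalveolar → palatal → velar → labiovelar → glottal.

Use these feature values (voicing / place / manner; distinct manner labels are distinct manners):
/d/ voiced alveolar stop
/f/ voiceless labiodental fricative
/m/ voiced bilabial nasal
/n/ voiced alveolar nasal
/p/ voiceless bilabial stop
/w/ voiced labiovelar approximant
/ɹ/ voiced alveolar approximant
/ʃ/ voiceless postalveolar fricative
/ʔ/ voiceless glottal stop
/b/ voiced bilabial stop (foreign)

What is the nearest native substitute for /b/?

p

/p/ is closest: same manner (stop), place distance 0 (bilabial→bilabial), voicing differs (+1); total 1. Next closest is /d/ at distance 3.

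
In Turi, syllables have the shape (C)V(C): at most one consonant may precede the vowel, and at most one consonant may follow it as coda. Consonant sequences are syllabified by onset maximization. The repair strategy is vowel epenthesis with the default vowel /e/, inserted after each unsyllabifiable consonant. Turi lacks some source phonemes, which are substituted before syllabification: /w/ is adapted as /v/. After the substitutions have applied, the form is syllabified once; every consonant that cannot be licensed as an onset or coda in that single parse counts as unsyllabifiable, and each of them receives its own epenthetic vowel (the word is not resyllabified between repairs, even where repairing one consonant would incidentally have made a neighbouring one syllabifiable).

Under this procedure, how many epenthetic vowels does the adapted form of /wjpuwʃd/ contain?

4

After substitution the input is /vjpuvʃd/.
The unsyllabifiable consonants are /v/, /j/, /ʃ/, /d/; each receives one epenthetic vowel.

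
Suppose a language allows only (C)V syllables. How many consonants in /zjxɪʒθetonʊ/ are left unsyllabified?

Under (C)V, the unsyllabifiable consonants are /z/, /j/, /ʒ/ (no codas are permitted; onsets are limited to one consonant).

3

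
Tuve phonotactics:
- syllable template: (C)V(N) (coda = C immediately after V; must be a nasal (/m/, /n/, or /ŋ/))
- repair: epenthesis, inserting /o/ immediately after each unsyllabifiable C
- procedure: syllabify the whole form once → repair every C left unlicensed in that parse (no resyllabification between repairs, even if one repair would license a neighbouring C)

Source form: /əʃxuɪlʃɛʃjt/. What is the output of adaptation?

əʃoxuɪloʃɛʃojoto

Syllabifying with onset maximization leaves /ʃ/, /l/, /ʃ/, /j/, /t/ stranded (only a nasal (/m/, /n/, or /ŋ/) is licensed in coda position; onsets are limited to one consonant).
Inserting the epenthetic vowel yields /ʃ/ → /ʃo/, /l/ → /lo/, /ʃ/ → /ʃo/, /j/ → /jo/, /t/ → /to/.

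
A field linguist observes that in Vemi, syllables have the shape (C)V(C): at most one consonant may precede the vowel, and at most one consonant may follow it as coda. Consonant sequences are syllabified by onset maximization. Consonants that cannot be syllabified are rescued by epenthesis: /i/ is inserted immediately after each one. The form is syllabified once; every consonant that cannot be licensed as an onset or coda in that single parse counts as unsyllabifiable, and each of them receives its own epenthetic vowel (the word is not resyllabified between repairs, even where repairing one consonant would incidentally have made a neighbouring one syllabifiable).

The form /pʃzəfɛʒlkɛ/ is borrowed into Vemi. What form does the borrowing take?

Syllabifying with onset maximization leaves /p/, /ʃ/, /l/ stranded (at most one coda consonant is licensed; onsets are limited to one consonant).
Inserting the epenthetic vowel yields /p/ → /pi/, /ʃ/ → /ʃi/, /l/ → /li/.

piʃizəfɛʒlikɛ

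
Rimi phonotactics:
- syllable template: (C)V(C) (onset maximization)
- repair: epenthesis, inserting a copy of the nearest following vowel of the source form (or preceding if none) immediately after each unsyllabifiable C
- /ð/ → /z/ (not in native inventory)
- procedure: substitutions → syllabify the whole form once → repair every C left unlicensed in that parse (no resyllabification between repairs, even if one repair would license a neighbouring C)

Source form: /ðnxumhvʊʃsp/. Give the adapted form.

Substitution: /ð/ → /z/, giving /znxumhvʊʃsp/.
Under (C)V(C), the unsyllabifiable consonants are /z/, /n/, /h/, /s/, /p/ (at most one coda consonant is licensed; onsets are limited to one consonant).
Epenthesis after each stranded consonant: /z/ → /zu/, /n/ → /nu/, /h/ → /hʊ/, /s/ → /sʊ/, /p/ → /pʊ/.

zunuxumhʊvʊʃsʊpʊ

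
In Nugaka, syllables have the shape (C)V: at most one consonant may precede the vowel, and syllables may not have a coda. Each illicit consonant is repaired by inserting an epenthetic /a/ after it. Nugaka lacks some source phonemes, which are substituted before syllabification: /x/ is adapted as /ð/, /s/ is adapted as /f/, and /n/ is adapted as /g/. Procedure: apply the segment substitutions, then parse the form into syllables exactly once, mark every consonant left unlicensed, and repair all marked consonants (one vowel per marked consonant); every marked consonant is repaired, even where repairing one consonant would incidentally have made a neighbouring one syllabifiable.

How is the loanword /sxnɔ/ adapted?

Substitution: /s/ → /f/, /x/ → /ð/, /n/ → /g/, giving /fðgɔ/.
Under (C)V, the unsyllabifiable consonants are /f/, /ð/ (no codas are permitted; onsets are limited to one consonant).
Inserting the epenthetic vowel yields /f/ → /fa/, /ð/ → /ða/.

faðagɔ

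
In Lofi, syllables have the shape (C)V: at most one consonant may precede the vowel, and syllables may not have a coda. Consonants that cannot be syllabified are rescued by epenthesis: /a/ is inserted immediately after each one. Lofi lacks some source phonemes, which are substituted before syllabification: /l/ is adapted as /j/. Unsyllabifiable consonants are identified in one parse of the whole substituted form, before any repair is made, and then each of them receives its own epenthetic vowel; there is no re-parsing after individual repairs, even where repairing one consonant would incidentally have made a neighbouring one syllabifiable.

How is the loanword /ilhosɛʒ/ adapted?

ijahosɛʒa

Substitution: /l/ → /j/, giving /ijhosɛʒ/.
Syllabifying with onset maximization leaves /j/, /ʒ/ stranded (no codas are permitted; onsets are limited to one consonant).
Inserting the epenthetic vowel yields /j/ → /ja/, /ʒ/ → /ʒa/.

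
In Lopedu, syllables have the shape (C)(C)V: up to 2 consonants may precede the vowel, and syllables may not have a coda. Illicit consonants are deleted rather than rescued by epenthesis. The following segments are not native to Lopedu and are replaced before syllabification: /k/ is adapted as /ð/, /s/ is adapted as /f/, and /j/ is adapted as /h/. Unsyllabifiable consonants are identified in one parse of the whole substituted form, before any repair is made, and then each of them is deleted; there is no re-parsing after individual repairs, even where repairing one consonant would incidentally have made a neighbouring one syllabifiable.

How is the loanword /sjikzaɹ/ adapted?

fhiðza

Substitution: /s/ → /f/, /j/ → /h/, /k/ → /ð/, giving /fhiðzaɹ/.
Under (C)(C)V, the unsyllabifiable consonants are /ɹ/ (no codas are permitted; onsets may contain at most 2 consonants).
Each unlicensed consonant is deleted: /ɹ/.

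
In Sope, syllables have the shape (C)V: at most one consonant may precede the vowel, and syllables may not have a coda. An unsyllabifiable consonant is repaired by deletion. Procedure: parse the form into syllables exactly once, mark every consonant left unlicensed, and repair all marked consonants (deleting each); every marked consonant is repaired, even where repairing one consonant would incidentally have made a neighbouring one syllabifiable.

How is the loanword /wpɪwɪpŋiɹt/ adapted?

pɪwɪŋi

Syllabifying with onset maximization leaves /w/, /p/, /ɹ/, /t/ stranded (no codas are permitted; onsets are limited to one consonant).
Each unlicensed consonant is deleted: /w/, /p/, /ɹ/, /t/.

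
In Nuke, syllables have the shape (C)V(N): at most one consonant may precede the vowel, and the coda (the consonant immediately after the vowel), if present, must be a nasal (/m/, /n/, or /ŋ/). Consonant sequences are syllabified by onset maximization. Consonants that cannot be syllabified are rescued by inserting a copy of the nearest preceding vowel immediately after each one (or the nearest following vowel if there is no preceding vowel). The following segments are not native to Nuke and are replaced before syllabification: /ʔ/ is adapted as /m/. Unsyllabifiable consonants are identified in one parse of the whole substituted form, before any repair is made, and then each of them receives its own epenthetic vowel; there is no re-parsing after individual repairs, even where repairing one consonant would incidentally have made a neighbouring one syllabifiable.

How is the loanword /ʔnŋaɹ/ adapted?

manaŋaɹa

Substitution: /ʔ/ → /m/, giving /mnŋaɹ/.
Syllabifying with onset maximization leaves /m/, /n/, /ɹ/ stranded (only a nasal (/m/, /n/, or /ŋ/) is licensed in coda position; onsets are limited to one consonant).
Each unlicensed consonant becomes the onset of a new syllable: /m/ → /ma/, /n/ → /na/, /ɹ/ → /ɹa/.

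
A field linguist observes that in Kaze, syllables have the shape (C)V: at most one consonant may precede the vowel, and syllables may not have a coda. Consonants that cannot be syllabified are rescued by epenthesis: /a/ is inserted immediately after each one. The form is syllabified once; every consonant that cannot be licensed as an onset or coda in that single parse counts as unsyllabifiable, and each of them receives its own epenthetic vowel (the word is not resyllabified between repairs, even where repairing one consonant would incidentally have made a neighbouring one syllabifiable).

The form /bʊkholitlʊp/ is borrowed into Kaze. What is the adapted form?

bʊkaholitalʊpa

Under (C)V, the unsyllabifiable consonants are /k/, /t/, /p/ (no codas are permitted; onsets are limited to one consonant).
Epenthesis after each stranded consonant: /k/ → /ka/, /t/ → /ta/, /p/ → /pa/.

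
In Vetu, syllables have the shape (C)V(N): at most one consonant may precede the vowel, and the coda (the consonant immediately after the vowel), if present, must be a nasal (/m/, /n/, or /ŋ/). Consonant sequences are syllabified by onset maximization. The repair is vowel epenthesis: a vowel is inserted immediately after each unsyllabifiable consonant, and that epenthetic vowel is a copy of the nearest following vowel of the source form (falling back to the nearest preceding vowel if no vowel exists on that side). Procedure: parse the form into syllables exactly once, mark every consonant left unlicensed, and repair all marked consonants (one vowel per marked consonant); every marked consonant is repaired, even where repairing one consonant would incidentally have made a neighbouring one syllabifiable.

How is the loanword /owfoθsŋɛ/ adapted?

owofoθɛsɛŋɛ

The consonants /w/, /θ/, /s/ cannot be parsed into a legal (C)V(N) syllable (only a nasal (/m/, /n/, or /ŋ/) is licensed in coda position; onsets are limited to one consonant).
Epenthesis after each stranded consonant: /w/ → /wo/, /θ/ → /θɛ/, /s/ → /sɛ/.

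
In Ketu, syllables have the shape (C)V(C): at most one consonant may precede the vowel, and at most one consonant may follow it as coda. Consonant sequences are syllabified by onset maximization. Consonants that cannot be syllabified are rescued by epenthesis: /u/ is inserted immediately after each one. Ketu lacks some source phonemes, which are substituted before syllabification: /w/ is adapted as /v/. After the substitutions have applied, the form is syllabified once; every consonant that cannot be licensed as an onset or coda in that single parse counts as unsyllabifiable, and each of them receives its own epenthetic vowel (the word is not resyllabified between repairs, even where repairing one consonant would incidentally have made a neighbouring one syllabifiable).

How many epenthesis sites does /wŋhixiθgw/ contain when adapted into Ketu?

After substitution the input is /vŋhixiθgv/.
The unsyllabifiable consonants are /v/, /ŋ/, /g/, /v/; each receives one epenthetic vowel.

4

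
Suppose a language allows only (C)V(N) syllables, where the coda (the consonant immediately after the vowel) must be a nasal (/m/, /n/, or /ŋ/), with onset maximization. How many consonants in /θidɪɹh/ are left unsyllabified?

The consonants /ɹ/, /h/ cannot be parsed into a legal (C)V(N) syllable (only a nasal (/m/, /n/, or /ŋ/) is licensed in coda position; onsets are limited to one consonant).

2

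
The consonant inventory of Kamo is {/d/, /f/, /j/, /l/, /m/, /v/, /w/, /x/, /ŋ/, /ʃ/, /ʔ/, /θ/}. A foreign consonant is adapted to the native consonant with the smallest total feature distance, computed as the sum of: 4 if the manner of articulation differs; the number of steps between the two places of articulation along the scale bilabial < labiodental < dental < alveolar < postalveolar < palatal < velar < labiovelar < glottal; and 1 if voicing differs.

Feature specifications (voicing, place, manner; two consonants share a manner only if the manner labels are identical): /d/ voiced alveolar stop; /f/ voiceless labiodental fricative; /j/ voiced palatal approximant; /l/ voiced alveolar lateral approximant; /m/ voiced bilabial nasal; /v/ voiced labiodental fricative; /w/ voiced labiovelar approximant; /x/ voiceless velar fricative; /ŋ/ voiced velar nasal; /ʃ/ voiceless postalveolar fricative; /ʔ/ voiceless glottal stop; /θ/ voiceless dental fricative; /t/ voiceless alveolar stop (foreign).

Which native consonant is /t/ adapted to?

/d/ is closest: same manner (stop), place distance 0 (alveolar→alveolar), voicing differs (+1); total 1. Next closest is /l/ at distance 5.

d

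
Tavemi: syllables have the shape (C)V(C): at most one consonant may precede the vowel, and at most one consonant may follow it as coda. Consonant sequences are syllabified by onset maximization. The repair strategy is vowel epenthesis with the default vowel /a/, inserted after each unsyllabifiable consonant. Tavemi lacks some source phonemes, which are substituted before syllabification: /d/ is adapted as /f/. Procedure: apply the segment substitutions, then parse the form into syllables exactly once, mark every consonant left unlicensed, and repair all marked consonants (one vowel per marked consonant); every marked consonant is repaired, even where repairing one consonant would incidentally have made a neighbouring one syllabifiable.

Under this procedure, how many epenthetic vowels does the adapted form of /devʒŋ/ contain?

2

After substitution the input is /fevʒŋ/.
The unsyllabifiable consonants are /ʒ/, /ŋ/; each receives one epenthetic vowel.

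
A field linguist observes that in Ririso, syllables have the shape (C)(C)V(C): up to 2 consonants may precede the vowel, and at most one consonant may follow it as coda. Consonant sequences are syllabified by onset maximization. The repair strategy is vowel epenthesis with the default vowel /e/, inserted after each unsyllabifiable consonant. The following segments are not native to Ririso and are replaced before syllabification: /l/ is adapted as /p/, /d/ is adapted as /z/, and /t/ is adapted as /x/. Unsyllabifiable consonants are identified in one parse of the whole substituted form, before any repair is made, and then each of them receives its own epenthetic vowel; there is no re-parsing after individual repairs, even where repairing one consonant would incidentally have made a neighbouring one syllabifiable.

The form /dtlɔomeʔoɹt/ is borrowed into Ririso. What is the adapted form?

zexpɔomeʔoɹxe

Substitution: /d/ → /z/, /t/ → /x/, /l/ → /p/, giving /zxpɔomeʔoɹx/.
Under (C)(C)V(C), the unsyllabifiable consonants are /z/, /x/ (at most one coda consonant is licensed; onsets may contain at most 2 consonants).
Epenthesis after each stranded consonant: /z/ → /ze/, /x/ → /xe/.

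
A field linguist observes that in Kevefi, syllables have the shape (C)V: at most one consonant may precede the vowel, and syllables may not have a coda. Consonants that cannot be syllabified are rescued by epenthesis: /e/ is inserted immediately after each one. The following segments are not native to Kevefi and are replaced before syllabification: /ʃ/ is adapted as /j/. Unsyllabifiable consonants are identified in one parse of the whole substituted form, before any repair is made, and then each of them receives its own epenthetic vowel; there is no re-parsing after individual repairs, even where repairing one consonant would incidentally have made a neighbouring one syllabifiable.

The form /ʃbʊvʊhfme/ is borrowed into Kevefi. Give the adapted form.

Substitution: /ʃ/ → /j/, giving /jbʊvʊhfme/.
Syllabifying with onset maximization leaves /j/, /h/, /f/ stranded (no codas are permitted; onsets are limited to one consonant).
Epenthesis after each stranded consonant: /j/ → /je/, /h/ → /he/, /f/ → /fe/.

jebʊvʊhefeme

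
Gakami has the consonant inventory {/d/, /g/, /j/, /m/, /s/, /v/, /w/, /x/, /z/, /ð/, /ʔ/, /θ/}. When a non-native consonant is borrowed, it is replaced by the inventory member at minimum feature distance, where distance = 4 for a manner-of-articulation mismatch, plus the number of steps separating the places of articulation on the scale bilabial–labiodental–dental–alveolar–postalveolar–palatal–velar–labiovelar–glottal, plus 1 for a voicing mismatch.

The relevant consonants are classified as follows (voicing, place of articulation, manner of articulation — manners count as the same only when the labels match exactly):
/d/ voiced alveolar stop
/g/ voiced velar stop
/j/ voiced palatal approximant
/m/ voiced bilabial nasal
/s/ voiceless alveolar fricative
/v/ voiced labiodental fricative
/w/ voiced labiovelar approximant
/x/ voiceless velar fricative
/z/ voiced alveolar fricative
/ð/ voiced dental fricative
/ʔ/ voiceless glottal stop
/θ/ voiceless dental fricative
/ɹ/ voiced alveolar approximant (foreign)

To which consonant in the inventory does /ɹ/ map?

j

/j/ is closest: same manner (approximant), place distance 2 (alveolar→palatal), same voicing; total 2. Next closest is /d/ at distance 4.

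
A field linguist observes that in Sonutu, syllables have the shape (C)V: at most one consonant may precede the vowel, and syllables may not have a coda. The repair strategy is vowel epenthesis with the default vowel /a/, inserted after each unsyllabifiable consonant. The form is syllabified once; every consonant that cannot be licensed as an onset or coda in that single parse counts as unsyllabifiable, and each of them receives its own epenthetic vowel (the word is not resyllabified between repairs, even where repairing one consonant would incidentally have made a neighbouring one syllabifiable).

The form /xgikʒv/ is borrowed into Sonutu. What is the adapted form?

Syllabifying with onset maximization leaves /x/, /k/, /ʒ/, /v/ stranded (no codas are permitted; onsets are limited to one consonant).
Inserting the epenthetic vowel yields /x/ → /xa/, /k/ → /ka/, /ʒ/ → /ʒa/, /v/ → /va/.

xagikaʒava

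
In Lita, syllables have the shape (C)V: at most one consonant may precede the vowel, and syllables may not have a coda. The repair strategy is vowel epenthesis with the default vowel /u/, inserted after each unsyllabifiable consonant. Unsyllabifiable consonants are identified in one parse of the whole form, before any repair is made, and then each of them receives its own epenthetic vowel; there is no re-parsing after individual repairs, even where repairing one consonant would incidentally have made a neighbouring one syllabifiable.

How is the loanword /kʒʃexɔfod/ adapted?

kuʒuʃexɔfodu

Syllabifying with onset maximization leaves /k/, /ʒ/, /d/ stranded (no codas are permitted; onsets are limited to one consonant).
Each unlicensed consonant becomes the onset of a new syllable: /k/ → /ku/, /ʒ/ → /ʒu/, /d/ → /du/.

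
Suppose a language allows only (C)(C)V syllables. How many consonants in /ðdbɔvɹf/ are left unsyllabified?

4

Under (C)(C)V, the unsyllabifiable consonants are /ð/, /v/, /ɹ/, /f/ (no codas are permitted; onsets may contain at most 2 consonants).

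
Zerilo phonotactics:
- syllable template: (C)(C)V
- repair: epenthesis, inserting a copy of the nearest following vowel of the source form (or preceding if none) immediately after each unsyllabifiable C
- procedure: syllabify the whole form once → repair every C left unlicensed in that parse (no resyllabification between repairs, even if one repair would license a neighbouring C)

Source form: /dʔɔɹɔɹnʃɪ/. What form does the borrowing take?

The consonants /ɹ/ cannot be parsed into a legal (C)(C)V syllable (no codas are permitted; onsets may contain at most 2 consonants).
Epenthesis after each stranded consonant: /ɹ/ → /ɹɪ/.

dʔɔɹɔɹɪnʃɪ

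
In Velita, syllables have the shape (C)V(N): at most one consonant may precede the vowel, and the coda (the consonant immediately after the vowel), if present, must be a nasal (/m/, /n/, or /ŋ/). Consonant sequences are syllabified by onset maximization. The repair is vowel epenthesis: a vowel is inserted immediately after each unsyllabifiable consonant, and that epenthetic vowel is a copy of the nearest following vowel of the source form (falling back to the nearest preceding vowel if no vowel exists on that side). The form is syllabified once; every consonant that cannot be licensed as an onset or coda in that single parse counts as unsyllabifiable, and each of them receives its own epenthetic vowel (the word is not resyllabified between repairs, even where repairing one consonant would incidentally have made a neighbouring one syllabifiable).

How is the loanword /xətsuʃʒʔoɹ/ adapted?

xətusuʃoʒoʔoɹo

The consonants /t/, /ʃ/, /ʒ/, /ɹ/ cannot be parsed into a legal (C)V(N) syllable (only a nasal (/m/, /n/, or /ŋ/) is licensed in coda position; onsets are limited to one consonant).
Each unlicensed consonant becomes the onset of a new syllable: /t/ → /tu/, /ʃ/ → /ʃo/, /ʒ/ → /ʒo/, /ɹ/ → /ɹo/.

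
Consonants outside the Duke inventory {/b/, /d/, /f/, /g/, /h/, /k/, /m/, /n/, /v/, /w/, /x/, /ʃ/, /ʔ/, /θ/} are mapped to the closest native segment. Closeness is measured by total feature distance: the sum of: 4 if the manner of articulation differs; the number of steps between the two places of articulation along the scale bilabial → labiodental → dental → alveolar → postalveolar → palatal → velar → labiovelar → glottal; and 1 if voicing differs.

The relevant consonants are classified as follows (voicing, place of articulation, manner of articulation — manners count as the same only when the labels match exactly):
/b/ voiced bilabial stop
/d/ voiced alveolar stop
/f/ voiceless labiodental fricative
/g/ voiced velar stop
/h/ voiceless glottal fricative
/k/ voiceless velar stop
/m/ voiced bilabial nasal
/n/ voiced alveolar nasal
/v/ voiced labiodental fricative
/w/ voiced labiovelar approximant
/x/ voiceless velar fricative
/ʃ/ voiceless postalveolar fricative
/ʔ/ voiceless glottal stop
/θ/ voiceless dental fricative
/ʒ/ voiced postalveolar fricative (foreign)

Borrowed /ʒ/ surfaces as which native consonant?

ʃ

/ʃ/ is closest: same manner (fricative), place distance 0 (postalveolar→postalveolar), voicing differs (+1); total 1. Next closest is /v/ at distance 3.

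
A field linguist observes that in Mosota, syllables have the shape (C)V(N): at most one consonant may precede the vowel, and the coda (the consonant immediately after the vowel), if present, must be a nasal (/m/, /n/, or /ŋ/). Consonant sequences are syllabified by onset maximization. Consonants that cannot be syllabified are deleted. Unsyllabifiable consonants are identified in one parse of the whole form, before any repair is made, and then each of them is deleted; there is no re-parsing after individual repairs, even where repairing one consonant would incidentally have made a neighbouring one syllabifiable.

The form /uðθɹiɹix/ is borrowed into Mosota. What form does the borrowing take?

uɹiɹi

The consonants /ð/, /θ/, /x/ cannot be parsed into a legal (C)V(N) syllable (only a nasal (/m/, /n/, or /ŋ/) is licensed in coda position; onsets are limited to one consonant).
Deletion applies to /ð/, /θ/, /x/.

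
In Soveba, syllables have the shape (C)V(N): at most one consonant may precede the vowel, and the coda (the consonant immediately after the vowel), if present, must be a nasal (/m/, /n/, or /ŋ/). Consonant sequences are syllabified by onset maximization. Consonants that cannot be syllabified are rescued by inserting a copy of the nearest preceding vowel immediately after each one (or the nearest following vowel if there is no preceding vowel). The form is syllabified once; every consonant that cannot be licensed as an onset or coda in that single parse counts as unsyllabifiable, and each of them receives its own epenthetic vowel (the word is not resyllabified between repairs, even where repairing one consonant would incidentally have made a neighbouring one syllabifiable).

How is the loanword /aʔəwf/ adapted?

aʔəwəfə

The consonants /w/, /f/ cannot be parsed into a legal (C)V(N) syllable (only a nasal (/m/, /n/, or /ŋ/) is licensed in coda position; onsets are limited to one consonant).
Each unlicensed consonant becomes the onset of a new syllable: /w/ → /wə/, /f/ → /fə/.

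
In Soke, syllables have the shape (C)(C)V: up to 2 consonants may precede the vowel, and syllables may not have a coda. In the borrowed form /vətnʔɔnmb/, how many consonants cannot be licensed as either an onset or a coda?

4

The consonants /t/, /n/, /m/, /b/ cannot be parsed into a legal (C)(C)V syllable (no codas are permitted; onsets may contain at most 2 consonants).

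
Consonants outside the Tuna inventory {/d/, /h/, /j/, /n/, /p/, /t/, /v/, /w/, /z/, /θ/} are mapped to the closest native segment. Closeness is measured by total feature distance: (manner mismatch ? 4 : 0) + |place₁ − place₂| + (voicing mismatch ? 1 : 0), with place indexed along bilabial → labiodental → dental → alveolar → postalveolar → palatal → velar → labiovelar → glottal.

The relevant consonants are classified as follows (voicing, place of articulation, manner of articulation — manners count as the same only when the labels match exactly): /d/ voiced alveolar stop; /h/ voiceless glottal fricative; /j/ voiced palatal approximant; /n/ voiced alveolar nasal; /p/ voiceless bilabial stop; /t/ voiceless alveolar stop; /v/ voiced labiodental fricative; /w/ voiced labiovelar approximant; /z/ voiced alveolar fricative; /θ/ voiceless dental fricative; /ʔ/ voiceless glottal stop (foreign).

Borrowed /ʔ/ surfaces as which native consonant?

/h/ is closest: manner differs (stop→fricative, +4), place distance 0 (glottal→glottal), same voicing; total 4. Next closest is /t/ at distance 5.

h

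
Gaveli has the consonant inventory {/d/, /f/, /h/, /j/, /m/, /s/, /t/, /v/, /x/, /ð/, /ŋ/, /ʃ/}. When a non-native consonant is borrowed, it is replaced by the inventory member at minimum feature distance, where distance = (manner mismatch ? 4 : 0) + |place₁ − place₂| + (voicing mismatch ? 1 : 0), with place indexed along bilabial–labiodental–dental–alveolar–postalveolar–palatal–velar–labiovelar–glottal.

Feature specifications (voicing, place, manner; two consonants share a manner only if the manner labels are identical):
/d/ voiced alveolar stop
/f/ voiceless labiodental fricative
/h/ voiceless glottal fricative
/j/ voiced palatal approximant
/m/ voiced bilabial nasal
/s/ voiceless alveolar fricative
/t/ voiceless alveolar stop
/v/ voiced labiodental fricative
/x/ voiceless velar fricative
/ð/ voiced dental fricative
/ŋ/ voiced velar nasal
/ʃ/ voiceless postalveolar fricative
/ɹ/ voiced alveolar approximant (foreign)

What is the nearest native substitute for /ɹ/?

/j/ is closest: same manner (approximant), place distance 2 (alveolar→palatal), same voicing; total 2. Next closest is /d/ at distance 4.

j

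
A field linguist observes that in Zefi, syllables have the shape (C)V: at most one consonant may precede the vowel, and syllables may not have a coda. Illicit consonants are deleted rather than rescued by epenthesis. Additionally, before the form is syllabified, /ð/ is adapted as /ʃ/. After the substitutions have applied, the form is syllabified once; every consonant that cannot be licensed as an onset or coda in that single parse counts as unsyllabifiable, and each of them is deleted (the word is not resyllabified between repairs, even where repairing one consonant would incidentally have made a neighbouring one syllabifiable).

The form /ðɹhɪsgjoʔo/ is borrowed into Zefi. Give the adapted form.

Substitution: /ð/ → /ʃ/, giving /ʃɹhɪsgjoʔo/.
Under (C)V, the unsyllabifiable consonants are /ʃ/, /ɹ/, /s/, /g/ (no codas are permitted; onsets are limited to one consonant).
Deletion applies to /ʃ/, /ɹ/, /s/, /g/.

hɪjoʔo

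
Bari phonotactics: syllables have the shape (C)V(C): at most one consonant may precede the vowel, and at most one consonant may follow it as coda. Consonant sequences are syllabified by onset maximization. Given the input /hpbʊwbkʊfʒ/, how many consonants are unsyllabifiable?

The consonants /h/, /p/, /b/, /ʒ/ cannot be parsed into a legal (C)V(C) syllable (at most one coda consonant is licensed; onsets are limited to one consonant).

4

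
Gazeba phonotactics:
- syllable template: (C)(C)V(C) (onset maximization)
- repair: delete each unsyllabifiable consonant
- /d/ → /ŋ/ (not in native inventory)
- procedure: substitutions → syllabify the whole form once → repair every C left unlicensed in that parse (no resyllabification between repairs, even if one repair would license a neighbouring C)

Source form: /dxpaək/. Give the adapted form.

Substitution: /d/ → /ŋ/, giving /ŋxpaək/.
Syllabifying with onset maximization leaves /ŋ/ stranded (at most one coda consonant is licensed; onsets may contain at most 2 consonants).
Deleting the stranded consonants removes /ŋ/.

xpaək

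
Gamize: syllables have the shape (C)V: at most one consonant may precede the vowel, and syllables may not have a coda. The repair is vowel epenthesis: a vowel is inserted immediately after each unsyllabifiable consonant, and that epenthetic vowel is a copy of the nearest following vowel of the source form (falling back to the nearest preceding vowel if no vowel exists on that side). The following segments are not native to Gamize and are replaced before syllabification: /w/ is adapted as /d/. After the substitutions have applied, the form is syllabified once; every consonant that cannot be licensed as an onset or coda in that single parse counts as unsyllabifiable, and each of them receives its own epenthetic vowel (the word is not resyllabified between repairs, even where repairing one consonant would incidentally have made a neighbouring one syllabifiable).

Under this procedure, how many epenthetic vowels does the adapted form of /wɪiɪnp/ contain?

After substitution the input is /dɪiɪnp/.
The unsyllabifiable consonants are /n/, /p/; each receives one epenthetic vowel.

2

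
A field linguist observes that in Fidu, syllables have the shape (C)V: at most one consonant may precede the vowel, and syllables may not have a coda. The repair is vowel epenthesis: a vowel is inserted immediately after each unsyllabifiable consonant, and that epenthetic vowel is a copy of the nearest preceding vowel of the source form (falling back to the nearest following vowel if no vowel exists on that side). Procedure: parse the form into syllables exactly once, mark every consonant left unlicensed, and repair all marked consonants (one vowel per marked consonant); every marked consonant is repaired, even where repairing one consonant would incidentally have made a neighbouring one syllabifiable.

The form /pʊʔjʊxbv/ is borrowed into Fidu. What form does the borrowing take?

Under (C)V, the unsyllabifiable consonants are /ʔ/, /x/, /b/, /v/ (no codas are permitted; onsets are limited to one consonant).
Epenthesis after each stranded consonant: /ʔ/ → /ʔʊ/, /x/ → /xʊ/, /b/ → /bʊ/, /v/ → /vʊ/.

pʊʔʊjʊxʊbʊvʊ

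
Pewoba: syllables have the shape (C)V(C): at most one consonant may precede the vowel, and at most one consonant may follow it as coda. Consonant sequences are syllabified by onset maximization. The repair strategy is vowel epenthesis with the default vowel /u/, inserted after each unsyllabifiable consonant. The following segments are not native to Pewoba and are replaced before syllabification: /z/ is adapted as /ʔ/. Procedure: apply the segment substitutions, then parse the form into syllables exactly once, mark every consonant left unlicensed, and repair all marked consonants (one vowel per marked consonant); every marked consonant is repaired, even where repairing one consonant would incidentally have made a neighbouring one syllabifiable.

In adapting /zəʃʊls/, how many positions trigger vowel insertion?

1

After substitution the input is /ʔəʃʊls/.
The unsyllabifiable consonants are /s/; each receives one epenthetic vowel.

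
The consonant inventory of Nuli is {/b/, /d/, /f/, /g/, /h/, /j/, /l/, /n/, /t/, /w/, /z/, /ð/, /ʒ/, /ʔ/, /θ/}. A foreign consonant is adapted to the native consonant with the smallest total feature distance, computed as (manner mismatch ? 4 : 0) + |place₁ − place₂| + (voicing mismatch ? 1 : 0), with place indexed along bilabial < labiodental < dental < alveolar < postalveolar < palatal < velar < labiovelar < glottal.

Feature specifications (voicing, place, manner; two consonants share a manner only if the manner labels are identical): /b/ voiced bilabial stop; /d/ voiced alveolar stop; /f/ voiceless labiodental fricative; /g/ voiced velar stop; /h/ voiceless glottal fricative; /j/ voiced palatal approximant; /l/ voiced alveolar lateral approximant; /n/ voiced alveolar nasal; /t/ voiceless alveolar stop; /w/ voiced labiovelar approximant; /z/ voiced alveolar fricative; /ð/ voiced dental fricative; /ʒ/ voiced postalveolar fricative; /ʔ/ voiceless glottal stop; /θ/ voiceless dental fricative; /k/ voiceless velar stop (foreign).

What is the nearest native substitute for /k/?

/g/ is closest: same manner (stop), place distance 0 (velar→velar), voicing differs (+1); total 1. Next closest is /ʔ/ at distance 2.

g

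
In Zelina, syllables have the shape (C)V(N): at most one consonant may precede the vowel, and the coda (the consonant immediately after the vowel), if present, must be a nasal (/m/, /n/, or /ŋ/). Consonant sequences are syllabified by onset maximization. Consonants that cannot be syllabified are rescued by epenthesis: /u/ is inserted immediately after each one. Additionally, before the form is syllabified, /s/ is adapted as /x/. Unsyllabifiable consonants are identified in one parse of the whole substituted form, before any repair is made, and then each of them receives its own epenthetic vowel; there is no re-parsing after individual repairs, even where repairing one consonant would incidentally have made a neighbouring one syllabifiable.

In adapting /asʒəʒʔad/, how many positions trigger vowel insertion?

3

After substitution the input is /axʒəʒʔad/.
The unsyllabifiable consonants are /x/, /ʒ/, /d/; each receives one epenthetic vowel.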